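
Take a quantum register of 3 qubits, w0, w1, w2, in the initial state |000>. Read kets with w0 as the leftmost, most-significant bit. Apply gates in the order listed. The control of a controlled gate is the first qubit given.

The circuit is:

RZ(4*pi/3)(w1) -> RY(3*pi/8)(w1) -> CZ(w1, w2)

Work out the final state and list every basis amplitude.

The final amplitudes are -exp(I*pi/3)*cos(3*pi/16) on |000>, -exp(I*pi/3)*sin(3*pi/16) on |010>, and 0 on every other basis state.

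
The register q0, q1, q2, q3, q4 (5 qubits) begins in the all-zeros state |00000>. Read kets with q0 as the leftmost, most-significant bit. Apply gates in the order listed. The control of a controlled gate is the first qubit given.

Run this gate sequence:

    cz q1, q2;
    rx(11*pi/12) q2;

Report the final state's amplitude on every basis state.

The resulting statevector has amplitude -sqrt(6 - 3*sqrt(2))/4 + sqrt(sqrt(2) + 2)/4 on |00000>, -I*sqrt(3*sqrt(2) + 6)/4 - I*sqrt(2 - sqrt(2))/4 on |00100>, and 0 on every other basis state.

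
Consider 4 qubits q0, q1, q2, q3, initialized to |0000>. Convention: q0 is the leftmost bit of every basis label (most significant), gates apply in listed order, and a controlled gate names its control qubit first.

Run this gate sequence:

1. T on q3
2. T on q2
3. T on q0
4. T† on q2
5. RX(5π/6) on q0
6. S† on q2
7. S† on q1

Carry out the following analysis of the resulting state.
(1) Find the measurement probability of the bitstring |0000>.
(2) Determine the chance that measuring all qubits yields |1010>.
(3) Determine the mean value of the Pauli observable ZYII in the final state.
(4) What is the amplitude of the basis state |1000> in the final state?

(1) A full measurement returns |0000> with probability 1/2 - sqrt(3)/4.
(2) A full measurement returns |1010> with probability 0.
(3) The observable ZYII averages to 0.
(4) The amplitude on |1000> is I*(-sqrt(6) - sqrt(2))/4.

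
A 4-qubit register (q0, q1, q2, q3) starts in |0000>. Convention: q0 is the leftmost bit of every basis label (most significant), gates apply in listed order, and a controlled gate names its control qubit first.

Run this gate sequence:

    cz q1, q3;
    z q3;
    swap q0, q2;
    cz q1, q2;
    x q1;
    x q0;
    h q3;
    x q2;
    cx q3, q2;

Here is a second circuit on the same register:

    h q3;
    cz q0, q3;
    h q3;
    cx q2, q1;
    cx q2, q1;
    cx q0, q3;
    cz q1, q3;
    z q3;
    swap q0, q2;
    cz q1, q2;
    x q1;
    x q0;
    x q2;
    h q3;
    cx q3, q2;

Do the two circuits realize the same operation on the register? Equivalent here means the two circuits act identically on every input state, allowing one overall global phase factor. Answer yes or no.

Yes: on every input state the two circuits agree up to one overall phase factor.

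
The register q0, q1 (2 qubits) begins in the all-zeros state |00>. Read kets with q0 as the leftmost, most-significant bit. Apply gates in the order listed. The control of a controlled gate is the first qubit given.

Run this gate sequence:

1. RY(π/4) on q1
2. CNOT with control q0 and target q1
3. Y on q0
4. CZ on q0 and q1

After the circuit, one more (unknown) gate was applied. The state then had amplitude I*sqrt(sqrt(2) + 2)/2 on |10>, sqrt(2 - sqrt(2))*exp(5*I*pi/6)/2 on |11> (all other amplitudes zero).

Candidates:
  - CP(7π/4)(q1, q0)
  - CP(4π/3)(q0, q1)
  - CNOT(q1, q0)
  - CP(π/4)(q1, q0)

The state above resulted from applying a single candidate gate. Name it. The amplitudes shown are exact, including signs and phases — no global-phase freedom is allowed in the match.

The applied gate was CP(4π/3)(q0, q1).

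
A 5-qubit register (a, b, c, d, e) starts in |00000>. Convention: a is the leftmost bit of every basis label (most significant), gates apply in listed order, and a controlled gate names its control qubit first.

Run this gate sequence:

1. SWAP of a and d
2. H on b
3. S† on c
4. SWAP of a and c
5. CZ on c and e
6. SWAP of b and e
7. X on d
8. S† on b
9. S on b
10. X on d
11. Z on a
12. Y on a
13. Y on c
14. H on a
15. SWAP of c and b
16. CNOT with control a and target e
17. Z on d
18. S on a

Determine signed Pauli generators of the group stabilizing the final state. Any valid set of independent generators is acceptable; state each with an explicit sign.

The stabilizer group can be generated by -YIIII, +IIIIX, -IZIII, +IIZII, +IIIZI, among other valid generating sets. Key observation: gates 7-10 undo each other exactly, leaving only the rest of the circuit to track.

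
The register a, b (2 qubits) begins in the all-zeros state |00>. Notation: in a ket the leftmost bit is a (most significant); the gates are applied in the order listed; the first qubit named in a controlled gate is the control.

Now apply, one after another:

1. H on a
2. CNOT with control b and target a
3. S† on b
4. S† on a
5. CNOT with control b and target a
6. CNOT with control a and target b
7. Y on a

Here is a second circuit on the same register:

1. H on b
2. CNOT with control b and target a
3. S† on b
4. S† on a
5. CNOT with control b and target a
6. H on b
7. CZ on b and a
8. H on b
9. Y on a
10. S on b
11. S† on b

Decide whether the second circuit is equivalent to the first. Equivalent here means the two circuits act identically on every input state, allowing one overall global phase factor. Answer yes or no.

No: there is an input state on which the two circuits produce genuinely different outputs (not merely differing by a phase).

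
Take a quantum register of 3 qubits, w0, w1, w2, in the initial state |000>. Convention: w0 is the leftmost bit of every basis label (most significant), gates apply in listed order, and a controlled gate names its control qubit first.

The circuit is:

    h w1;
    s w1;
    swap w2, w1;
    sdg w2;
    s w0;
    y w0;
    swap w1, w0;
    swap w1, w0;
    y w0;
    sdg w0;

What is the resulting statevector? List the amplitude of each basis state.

The final amplitudes are sqrt(2)/2 on |000>, sqrt(2)/2 on |001>, and 0 on every other basis state.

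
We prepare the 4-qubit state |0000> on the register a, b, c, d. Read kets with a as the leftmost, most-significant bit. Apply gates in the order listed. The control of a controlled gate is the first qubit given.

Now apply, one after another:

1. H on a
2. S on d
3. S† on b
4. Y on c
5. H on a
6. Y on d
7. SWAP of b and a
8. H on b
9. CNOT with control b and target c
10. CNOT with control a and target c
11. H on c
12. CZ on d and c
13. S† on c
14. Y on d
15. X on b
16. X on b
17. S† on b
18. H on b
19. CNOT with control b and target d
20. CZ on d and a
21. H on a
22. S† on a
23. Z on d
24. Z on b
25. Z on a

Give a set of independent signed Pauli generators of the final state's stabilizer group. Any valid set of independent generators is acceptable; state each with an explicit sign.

One valid set of independent stabilizer generators is +YIII, +IXZY, +IIXZ, +IZIZ (any independent generating set of the same group is equally correct). Key observation: steps 15-16 multiply out to the identity, so the circuit reduces to the remaining gates.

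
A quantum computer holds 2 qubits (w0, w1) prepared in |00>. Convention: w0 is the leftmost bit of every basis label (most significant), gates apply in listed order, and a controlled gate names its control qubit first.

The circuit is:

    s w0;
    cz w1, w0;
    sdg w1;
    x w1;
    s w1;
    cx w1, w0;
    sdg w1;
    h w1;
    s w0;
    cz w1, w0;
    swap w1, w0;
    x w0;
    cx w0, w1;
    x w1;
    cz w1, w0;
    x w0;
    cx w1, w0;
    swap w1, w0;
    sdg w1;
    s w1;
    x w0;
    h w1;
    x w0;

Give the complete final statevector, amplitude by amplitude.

The final amplitudes are I/2 on |00>, -I/2 on |01>, -I/2 on |10>, I/2 on |11>.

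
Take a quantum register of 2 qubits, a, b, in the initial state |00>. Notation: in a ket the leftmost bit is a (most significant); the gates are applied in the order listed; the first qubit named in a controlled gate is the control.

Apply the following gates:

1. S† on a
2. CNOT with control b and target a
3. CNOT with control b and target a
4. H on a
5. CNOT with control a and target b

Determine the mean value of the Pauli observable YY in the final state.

The observable YY averages to -1.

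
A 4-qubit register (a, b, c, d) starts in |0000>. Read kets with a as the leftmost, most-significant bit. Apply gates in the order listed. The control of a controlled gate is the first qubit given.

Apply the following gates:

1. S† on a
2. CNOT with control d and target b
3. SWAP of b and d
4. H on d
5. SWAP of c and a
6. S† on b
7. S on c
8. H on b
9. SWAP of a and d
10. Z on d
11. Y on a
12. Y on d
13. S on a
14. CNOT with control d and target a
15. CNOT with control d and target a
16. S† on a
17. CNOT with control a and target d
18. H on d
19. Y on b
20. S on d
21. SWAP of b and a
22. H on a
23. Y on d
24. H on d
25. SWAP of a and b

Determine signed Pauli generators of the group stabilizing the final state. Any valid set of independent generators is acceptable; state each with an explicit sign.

The final state is stabilized by the group generated by +YIIZ, +ZIIY, -IZII, +IIZI; other independent generating sets are equally valid.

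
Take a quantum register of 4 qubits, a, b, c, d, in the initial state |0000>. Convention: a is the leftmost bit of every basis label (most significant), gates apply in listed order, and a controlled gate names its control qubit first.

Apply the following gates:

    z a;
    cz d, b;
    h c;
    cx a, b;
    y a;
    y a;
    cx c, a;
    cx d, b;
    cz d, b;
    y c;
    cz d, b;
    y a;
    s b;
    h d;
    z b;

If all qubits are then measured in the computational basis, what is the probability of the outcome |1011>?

The probability of measuring |1011> is 1/4.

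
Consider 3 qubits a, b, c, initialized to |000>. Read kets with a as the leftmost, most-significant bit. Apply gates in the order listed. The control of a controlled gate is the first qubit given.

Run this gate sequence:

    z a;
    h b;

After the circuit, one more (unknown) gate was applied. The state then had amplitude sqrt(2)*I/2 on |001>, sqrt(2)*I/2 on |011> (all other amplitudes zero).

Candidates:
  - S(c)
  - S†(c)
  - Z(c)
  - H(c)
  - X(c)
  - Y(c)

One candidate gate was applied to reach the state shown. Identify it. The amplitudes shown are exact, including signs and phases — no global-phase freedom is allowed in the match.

It was Y(c) that produced the state shown.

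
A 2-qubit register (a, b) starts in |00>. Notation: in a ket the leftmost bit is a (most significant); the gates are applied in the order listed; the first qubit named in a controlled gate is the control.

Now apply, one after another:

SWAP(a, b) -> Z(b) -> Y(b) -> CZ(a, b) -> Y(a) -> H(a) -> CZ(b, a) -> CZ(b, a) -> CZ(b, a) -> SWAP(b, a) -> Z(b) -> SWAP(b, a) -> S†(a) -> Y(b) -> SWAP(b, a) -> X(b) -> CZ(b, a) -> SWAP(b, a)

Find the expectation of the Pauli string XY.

The expectation value of XY is 0.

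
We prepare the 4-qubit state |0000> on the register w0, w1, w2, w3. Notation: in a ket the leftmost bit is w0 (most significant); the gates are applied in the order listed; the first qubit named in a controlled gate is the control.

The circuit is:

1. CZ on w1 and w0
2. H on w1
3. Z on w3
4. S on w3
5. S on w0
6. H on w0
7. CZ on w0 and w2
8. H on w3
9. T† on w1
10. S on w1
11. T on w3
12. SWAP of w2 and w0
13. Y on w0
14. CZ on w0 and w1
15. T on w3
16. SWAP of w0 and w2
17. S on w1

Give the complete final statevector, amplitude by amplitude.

The final amplitudes are 0 on |0000>, 0 on |0001>, sqrt(2)*I/4 on |0010>, -sqrt(2)/4 on |0011>, 0 on |0100>, 0 on |0101>, sqrt(2)*exp(I*pi/4)/4 on |0110>, sqrt(2)*exp(3*I*pi/4)/4 on |0111>, 0 on |1000>, 0 on |1001>, sqrt(2)*I/4 on |1010>, -sqrt(2)/4 on |1011>, 0 on |1100>, 0 on |1101>, sqrt(2)*exp(I*pi/4)/4 on |1110>, sqrt(2)*exp(3*I*pi/4)/4 on |1111>.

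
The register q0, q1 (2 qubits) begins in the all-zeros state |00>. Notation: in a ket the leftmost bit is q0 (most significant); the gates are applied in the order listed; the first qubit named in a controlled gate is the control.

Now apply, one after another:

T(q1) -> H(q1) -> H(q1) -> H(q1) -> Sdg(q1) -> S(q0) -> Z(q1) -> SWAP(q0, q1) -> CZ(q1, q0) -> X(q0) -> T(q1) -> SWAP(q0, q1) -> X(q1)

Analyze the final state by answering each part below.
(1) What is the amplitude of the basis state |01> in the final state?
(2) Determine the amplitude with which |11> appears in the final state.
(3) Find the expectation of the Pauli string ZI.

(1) |01> carries amplitude sqrt(2)*I/2 in the final state. Key observation: steps 3-4 multiply out to the identity, so the circuit reduces to the remaining gates.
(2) The final state's coefficient on |11> equals 0.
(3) The observable ZI averages to 1.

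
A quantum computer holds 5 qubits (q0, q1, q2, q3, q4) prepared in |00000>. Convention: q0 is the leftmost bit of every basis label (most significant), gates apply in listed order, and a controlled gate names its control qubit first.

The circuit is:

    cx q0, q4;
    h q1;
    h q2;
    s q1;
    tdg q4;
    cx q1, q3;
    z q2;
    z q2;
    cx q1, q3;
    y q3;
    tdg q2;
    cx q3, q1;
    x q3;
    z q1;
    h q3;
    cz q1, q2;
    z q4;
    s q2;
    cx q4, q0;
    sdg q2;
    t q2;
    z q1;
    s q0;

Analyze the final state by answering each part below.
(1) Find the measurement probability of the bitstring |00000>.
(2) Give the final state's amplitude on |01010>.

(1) The probability of measuring |00000> is 1/8. Key observation: the block from step 6 through step 9 cancels to the identity and can be dropped.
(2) The amplitude on |01010> is sqrt(2)*I/4.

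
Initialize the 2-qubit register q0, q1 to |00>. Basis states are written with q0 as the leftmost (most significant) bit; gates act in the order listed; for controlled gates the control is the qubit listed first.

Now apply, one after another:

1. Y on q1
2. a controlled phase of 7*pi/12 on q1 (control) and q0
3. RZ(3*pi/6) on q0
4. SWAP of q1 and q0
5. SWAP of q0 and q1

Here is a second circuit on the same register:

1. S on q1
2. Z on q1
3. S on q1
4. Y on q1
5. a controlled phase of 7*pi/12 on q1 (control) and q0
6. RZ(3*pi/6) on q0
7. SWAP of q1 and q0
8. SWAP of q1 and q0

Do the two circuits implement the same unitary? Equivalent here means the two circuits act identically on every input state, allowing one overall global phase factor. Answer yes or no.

Yes: on every input state the two circuits agree up to one overall phase factor.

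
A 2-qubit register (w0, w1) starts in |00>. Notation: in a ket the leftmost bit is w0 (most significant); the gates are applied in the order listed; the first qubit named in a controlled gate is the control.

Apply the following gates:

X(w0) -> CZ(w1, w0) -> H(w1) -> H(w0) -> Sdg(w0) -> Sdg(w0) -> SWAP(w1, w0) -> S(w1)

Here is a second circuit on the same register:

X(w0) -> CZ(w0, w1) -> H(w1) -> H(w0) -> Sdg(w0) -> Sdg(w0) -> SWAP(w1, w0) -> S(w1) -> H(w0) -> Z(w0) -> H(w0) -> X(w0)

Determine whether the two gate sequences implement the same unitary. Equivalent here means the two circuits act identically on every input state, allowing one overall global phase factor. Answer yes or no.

Yes, they are equivalent — the unitaries differ by at most a global phase.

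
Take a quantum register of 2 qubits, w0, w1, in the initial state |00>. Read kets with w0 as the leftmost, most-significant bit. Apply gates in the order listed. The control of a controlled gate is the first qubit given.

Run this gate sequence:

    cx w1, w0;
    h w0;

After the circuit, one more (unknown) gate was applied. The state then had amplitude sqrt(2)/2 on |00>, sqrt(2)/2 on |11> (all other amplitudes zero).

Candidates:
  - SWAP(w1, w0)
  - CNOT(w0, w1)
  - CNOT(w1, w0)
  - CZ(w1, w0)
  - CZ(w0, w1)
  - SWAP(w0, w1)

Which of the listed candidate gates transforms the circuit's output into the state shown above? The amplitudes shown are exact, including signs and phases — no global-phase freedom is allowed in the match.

The applied gate was CNOT(w0, w1).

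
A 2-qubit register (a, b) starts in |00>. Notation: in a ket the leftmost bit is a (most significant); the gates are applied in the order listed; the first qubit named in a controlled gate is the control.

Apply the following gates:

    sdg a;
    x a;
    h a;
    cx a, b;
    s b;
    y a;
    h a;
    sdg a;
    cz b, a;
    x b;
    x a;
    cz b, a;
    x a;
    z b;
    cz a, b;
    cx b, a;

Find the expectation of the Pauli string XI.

In the final state, XI has expectation 0.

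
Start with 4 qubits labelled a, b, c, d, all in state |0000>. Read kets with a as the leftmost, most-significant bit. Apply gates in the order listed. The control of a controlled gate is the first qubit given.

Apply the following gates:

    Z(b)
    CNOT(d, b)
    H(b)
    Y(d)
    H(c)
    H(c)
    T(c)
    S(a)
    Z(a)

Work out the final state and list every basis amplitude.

The resulting statevector has amplitude sqrt(2)*I/2 on |0001>, sqrt(2)*I/2 on |0101>, and 0 on every other basis state.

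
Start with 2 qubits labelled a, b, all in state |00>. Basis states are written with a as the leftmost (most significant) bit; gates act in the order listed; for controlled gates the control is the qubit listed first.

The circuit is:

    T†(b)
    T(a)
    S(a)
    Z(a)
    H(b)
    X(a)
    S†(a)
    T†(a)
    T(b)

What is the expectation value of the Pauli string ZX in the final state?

The expectation value of ZX is -sqrt(2)/2.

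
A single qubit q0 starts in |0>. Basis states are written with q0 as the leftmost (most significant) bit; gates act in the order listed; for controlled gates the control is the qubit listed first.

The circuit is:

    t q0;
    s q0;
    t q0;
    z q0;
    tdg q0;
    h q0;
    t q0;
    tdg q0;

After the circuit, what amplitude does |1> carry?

The amplitude on |1> is sqrt(2)/2.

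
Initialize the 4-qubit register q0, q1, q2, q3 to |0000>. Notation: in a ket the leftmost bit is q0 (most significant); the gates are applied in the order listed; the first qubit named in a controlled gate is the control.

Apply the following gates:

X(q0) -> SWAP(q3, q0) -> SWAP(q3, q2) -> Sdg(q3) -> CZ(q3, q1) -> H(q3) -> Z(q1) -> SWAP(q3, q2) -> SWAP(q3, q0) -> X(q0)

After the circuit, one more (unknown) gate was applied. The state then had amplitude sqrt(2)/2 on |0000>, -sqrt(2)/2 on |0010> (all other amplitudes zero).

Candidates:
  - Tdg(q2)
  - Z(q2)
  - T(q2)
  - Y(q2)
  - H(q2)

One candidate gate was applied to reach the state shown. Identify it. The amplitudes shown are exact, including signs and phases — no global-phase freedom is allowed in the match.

It was Z(q2) that produced the state shown.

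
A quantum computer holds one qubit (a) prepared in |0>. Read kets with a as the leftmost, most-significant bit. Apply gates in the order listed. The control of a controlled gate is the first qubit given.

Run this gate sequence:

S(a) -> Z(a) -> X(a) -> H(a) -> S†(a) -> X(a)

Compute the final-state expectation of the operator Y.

In the final state, Y has expectation -1.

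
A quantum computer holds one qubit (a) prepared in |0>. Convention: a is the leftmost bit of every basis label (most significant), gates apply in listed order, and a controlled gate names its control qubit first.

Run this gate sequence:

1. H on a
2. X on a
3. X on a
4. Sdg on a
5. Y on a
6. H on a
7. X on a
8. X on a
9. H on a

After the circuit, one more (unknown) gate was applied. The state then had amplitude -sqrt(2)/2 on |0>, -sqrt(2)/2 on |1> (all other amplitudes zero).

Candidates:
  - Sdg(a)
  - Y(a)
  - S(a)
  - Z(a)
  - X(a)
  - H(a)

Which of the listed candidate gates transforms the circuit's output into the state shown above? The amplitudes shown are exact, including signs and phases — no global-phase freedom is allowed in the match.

The unique candidate consistent with the amplitudes is S(a).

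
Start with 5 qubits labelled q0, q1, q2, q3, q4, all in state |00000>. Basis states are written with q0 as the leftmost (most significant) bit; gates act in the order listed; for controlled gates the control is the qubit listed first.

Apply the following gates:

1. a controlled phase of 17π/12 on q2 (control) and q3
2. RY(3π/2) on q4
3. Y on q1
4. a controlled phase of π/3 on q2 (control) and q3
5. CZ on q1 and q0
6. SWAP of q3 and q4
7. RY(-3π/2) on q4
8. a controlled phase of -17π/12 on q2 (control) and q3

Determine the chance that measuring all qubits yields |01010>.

A full measurement returns |01010> with probability 1/4.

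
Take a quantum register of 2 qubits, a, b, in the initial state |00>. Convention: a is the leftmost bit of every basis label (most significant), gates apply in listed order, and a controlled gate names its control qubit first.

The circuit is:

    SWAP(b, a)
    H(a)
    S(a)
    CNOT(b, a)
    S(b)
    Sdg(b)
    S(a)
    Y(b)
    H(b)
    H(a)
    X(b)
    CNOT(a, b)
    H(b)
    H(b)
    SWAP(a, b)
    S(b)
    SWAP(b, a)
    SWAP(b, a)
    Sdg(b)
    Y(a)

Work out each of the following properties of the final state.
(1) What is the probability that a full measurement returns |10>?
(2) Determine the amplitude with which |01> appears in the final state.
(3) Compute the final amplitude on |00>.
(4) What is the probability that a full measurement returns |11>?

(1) Outcome |10> occurs with probability 0. Key observation: gates 5-6 undo each other exactly, leaving only the rest of the circuit to track.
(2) The final state's coefficient on |01> equals -sqrt(2)/2.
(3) The final state's coefficient on |00> equals 0.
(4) The probability of measuring |11> is 1/2.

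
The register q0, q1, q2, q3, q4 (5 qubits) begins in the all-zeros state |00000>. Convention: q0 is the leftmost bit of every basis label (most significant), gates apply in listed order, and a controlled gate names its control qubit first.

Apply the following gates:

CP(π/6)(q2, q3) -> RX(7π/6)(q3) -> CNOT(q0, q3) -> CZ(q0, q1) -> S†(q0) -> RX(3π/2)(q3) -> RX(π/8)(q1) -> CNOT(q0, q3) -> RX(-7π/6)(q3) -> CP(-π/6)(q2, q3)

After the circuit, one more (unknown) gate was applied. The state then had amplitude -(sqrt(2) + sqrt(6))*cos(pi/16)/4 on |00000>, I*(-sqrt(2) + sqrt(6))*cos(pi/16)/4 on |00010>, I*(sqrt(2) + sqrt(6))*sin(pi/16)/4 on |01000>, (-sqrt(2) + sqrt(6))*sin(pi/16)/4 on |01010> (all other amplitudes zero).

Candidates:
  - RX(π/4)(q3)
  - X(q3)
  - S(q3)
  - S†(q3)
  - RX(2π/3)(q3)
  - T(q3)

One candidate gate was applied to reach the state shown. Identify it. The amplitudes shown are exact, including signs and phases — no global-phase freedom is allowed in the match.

The unique candidate consistent with the amplitudes is RX(2π/3)(q3).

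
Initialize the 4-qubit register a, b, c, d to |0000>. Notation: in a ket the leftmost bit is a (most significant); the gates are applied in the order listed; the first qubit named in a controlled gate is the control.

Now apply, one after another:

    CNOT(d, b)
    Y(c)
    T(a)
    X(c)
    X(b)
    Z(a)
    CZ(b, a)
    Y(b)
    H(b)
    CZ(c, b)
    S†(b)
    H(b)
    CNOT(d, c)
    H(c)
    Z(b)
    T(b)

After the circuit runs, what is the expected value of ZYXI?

In the final state, ZYXI has expectation -sqrt(2)/2.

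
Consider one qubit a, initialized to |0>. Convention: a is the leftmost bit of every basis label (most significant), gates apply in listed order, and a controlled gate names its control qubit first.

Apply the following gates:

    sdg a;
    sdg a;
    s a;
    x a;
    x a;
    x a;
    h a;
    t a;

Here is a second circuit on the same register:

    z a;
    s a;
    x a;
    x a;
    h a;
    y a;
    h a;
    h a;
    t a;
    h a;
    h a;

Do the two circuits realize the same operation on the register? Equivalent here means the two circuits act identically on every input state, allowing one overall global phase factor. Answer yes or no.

No — the two circuits implement different unitaries, even allowing a global phase.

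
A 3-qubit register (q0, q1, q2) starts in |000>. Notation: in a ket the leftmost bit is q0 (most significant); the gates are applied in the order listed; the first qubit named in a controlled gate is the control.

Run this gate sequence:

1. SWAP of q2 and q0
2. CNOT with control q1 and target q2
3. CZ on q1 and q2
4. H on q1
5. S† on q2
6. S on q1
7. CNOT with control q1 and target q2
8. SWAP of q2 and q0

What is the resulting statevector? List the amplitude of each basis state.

After the circuit, the state carries amplitude sqrt(2)/2 on |000>, sqrt(2)*I/2 on |110>, and 0 on every other basis state.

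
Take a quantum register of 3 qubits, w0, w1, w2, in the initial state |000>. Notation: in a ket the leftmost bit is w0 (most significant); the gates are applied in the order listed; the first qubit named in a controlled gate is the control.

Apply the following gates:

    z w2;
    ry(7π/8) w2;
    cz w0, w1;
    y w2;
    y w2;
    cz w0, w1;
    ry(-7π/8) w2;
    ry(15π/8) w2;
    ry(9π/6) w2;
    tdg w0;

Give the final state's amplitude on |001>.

|001> carries amplitude -sqrt(2)*sin(7*pi/16)**2*cos(pi/16)/2 - sqrt(2)*sin(pi/16)*sin(7*pi/16)**2/2 - sqrt(2)*cos(pi/16)*cos(7*pi/16)**2/2 - sqrt(2)*sin(pi/16)*cos(7*pi/16)**2/2 in the final state. Key observation: steps 2-7 multiply out to the identity, so the circuit reduces to the remaining gates.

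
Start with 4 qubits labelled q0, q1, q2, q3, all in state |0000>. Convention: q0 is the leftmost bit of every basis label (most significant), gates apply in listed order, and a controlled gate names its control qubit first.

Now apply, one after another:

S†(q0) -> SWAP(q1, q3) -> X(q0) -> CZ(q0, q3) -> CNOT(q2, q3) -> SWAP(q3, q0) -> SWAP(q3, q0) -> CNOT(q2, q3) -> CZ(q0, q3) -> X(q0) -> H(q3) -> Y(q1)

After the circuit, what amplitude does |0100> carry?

The amplitude on |0100> is sqrt(2)*I/2. Key observation: gates 3-10 undo each other exactly, leaving only the rest of the circuit to track.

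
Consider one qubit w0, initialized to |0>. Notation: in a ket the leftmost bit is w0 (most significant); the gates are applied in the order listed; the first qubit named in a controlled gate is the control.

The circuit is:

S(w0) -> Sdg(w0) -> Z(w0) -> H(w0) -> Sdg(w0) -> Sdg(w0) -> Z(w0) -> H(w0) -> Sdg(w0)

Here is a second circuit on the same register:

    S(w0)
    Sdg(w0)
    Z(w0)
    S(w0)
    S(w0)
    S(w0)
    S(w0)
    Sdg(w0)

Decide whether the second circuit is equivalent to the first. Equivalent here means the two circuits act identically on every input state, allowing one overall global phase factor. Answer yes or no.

Yes — the two circuits implement the same unitary up to a global phase.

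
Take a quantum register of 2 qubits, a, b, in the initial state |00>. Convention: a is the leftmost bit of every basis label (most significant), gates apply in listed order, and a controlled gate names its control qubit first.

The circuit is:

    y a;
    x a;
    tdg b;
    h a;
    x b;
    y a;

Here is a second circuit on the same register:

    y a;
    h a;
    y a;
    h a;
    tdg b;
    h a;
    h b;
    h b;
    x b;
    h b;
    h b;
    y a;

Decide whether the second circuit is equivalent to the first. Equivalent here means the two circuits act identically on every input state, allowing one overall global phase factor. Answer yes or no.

No, they are not equivalent — no single phase factor reconciles the two unitaries.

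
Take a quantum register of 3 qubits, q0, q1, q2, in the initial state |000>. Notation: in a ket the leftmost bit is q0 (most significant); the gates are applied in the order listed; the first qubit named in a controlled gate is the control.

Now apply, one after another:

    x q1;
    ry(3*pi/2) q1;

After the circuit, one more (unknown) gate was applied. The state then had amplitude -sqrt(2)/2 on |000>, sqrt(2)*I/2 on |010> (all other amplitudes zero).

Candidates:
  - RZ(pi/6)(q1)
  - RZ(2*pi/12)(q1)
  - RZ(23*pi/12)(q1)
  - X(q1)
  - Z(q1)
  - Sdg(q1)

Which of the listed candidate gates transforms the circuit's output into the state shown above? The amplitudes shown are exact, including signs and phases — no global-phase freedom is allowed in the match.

The applied gate was Sdg(q1).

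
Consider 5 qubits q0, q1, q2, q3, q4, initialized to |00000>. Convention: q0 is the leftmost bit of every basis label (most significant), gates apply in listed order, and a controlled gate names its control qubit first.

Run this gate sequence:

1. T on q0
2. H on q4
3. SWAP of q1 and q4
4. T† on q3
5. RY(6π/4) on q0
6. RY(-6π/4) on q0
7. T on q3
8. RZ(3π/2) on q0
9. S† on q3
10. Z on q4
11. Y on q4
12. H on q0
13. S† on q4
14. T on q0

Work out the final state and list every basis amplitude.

The resulting statevector has amplitude -exp(I*pi/4)/2 on |00001>, -exp(I*pi/4)/2 on |01001>, -I/2 on |10001>, -I/2 on |11001>, and 0 on every other basis state.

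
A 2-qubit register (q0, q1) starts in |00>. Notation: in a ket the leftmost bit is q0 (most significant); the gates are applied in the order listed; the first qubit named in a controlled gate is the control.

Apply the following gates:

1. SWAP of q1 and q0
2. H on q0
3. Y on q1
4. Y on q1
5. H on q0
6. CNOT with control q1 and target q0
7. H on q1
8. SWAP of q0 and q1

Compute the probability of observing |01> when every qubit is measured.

The probability of measuring |01> is 0. Key observation: gates 2-5 undo each other exactly, leaving only the rest of the circuit to track.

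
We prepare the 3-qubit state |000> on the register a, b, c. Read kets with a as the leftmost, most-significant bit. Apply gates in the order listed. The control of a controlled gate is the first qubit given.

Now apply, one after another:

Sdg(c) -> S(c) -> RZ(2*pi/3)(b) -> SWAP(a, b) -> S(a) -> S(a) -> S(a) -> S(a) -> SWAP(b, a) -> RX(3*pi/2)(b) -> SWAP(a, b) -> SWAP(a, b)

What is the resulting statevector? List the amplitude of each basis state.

After the circuit, the state carries amplitude sqrt(2)*exp(2*I*pi/3)/2 on |000>, -sqrt(2)*exp(I*pi/6)/2 on |010>, and 0 on every other basis state. Key observation: gates 5-8 undo each other exactly, leaving only the rest of the circuit to track.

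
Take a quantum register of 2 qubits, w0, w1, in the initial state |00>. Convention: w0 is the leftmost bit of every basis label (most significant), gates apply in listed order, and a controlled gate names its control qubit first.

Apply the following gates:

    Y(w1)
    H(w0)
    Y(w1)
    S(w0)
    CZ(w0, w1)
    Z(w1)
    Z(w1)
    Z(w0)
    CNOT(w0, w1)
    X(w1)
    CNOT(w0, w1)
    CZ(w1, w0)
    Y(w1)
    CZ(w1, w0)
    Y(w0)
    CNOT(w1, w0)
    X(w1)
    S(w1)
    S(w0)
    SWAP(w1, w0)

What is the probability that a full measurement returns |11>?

The probability of measuring |11> is 1/2.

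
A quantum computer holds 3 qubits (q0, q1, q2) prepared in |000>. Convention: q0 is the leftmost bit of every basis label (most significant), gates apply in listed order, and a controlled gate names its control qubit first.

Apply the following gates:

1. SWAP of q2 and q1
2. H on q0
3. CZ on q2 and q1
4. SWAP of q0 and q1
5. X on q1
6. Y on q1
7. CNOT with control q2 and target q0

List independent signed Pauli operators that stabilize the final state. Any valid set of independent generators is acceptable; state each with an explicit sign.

The final state is stabilized by the group generated by -IXI, +ZII, +IIZ; other independent generating sets are equally valid.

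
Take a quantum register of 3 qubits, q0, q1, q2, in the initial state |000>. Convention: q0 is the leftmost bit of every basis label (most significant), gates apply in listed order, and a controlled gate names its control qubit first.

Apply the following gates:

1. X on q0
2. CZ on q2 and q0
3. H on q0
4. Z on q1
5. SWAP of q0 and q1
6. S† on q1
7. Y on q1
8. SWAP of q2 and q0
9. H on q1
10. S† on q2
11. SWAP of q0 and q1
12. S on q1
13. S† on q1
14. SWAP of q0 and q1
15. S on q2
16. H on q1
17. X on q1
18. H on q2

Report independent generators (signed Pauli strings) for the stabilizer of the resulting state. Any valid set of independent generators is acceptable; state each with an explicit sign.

The stabilizer group can be generated by -IYI, +IIX, +ZII, among other valid generating sets. Key observation: gates 9-16 undo each other exactly, leaving only the rest of the circuit to track.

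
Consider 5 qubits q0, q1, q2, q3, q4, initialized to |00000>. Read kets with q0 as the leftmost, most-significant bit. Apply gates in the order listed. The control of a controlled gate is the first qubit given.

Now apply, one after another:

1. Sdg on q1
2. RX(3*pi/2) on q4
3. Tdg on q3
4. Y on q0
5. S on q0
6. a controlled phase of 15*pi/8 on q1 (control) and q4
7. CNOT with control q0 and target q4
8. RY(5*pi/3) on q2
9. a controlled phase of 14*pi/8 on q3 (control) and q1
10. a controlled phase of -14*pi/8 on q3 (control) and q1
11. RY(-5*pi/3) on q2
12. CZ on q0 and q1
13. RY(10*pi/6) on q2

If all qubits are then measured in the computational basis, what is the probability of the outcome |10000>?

The probability of measuring |10000> is 3/8. Key observation: gates 8-11 undo each other exactly, leaving only the rest of the circuit to track.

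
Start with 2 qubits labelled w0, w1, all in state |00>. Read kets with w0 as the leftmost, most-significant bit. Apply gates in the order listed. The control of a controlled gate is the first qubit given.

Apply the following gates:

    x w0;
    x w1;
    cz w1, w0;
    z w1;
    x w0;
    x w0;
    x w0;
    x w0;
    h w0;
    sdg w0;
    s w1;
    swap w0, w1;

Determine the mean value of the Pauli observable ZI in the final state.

In the final state, ZI has expectation -1.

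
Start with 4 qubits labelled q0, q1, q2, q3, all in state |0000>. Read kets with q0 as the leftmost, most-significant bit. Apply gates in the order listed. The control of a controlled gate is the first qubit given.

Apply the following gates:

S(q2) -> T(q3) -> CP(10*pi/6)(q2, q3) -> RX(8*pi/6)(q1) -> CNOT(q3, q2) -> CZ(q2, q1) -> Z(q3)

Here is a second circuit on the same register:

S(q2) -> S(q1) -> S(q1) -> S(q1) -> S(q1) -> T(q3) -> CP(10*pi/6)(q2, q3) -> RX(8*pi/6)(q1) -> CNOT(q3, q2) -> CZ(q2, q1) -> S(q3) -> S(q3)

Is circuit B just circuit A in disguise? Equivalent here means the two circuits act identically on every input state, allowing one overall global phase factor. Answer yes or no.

Yes — the two circuits implement the same unitary up to a global phase.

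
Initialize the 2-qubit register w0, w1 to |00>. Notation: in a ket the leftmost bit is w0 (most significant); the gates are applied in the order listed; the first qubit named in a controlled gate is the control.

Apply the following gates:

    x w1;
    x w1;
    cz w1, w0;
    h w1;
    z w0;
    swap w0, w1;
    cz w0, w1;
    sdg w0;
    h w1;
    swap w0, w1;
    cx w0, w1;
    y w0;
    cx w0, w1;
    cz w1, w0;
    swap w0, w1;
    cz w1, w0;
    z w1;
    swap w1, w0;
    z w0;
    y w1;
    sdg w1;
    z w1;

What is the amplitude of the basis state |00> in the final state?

|00> carries amplitude -1/2 in the final state. Key observation: gates 1-2 undo each other exactly, leaving only the rest of the circuit to track.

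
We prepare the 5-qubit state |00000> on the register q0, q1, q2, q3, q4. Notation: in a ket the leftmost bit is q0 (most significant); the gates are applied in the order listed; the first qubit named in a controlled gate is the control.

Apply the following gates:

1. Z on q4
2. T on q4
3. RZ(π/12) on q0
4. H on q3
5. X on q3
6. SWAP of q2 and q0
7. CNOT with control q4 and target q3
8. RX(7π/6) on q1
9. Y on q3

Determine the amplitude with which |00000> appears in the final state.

The final state's coefficient on |00000> equals (-1 + sqrt(3))*exp(11*I*pi/24)/4.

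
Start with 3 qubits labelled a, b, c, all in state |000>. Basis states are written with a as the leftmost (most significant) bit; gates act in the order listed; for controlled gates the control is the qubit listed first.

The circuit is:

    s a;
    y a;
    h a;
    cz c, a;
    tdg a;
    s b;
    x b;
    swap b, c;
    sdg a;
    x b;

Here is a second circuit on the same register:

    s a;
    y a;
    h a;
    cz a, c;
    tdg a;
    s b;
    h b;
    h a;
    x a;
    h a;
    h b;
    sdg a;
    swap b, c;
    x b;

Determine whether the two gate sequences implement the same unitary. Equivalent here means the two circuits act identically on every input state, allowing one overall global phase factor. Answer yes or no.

No, they are not equivalent — no single phase factor reconciles the two unitaries.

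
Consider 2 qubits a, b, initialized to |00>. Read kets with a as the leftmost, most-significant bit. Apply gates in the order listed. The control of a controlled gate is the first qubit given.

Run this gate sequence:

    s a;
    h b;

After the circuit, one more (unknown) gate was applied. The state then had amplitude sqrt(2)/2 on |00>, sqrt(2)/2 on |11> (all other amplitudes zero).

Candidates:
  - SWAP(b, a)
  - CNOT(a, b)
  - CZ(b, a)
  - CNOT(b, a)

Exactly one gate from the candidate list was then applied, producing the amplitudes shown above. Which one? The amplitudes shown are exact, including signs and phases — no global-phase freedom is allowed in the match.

It was CNOT(b, a) that produced the state shown.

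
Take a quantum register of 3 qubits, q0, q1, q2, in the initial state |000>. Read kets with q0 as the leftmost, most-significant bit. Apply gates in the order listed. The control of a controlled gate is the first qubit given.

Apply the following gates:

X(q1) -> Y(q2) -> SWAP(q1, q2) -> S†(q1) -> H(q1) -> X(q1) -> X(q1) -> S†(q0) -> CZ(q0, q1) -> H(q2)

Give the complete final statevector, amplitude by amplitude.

After the circuit, the state carries amplitude 1/2 on |000>, -1/2 on |001>, -1/2 on |010>, 1/2 on |011>, 0 on |100>, 0 on |101>, 0 on |110>, 0 on |111>. Key observation: the block from step 6 through step 7 cancels to the identity and can be dropped.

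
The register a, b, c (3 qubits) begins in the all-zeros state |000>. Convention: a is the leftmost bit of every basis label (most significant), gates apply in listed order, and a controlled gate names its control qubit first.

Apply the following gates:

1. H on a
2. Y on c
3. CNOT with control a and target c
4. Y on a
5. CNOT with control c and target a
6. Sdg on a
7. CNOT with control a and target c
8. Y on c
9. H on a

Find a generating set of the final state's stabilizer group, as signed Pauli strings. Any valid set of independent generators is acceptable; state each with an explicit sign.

The stabilizer group can be generated by +XII, +IIX, +IZI, among other valid generating sets.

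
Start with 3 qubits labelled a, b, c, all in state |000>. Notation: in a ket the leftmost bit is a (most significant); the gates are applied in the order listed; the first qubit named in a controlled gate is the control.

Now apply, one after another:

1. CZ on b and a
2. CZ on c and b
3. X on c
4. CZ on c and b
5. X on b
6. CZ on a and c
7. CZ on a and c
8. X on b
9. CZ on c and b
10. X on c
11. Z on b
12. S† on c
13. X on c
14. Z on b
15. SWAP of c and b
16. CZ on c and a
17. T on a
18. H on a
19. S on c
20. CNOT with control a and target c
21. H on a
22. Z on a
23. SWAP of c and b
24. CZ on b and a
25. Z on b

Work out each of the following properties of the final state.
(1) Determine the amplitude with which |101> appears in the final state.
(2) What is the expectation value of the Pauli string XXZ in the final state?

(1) The final state's coefficient on |101> equals -1/2. Key observation: steps 3-10 multiply out to the identity, so the circuit reduces to the remaining gates.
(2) In the final state, XXZ has expectation -1.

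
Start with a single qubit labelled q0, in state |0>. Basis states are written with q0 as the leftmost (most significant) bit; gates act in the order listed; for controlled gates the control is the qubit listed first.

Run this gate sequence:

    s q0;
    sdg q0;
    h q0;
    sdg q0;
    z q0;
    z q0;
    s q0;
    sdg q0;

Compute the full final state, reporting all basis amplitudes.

After the circuit, the state carries amplitude sqrt(2)/2 on |0>, -sqrt(2)*I/2 on |1>.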